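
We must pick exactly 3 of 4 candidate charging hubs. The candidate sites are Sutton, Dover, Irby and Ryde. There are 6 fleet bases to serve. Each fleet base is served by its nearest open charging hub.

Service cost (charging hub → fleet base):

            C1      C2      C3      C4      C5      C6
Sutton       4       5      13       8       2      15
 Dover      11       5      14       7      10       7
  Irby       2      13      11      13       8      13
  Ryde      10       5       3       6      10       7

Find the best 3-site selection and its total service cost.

With exactly 3 open, each fleet base uses its cheapest among the chosen.
{Sutton, Irby, Ryde}: C1→Irby 2, C2→Sutton 5, C3→Ryde 3, C4→Ryde 6, C5→Sutton 2, C6→Ryde 7. Service cost 25.
{Sutton, Dover, Ryde}: service cost 27
{Dover, Irby, Ryde}: service cost 31
Among all 4 size-3 choices, {Sutton, Irby, Ryde} is lowest.

Choose Sutton, Irby and Ryde; total service cost 25.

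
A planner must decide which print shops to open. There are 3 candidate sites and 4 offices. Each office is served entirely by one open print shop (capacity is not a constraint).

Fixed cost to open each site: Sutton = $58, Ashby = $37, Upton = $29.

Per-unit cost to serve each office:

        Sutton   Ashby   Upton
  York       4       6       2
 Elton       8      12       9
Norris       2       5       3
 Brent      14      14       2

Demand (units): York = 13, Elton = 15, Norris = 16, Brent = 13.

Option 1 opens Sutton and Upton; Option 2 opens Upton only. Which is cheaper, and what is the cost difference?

Option 2 is cheaper by 27.

Option 1: {Sutton, Upton}: York→Upton 2·13=26, Elton→Sutton 8·15=120, Norris→Sutton 2·16=32, Brent→Upton 2·13=26. Service 204; fixed 87; total 291.
Option 2: {Upton}: York→Upton 2·13=26, Elton→Upton 9·15=135, Norris→Upton 3·16=48, Brent→Upton 2·13=26. Service 235; fixed 29; total 264.
Difference: |291 − 264| = 27.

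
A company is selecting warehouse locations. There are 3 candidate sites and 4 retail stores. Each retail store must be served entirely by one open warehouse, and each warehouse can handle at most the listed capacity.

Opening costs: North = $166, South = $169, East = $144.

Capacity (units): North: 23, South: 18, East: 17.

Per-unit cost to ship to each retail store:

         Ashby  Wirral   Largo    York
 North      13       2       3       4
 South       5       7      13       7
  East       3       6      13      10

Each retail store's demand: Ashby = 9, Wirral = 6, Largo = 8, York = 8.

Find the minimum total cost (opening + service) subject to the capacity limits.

Open {North, East}: Ashby→East 3·9=27, Wirral→North 2·6=12, Largo→North 3·8=24, York→North 4·8=32.
Loads: North carries 22/23, East carries 9/17. Service 95; fixed 310; total 405.
Next best feasible plan costs 429.

Minimum total cost: 405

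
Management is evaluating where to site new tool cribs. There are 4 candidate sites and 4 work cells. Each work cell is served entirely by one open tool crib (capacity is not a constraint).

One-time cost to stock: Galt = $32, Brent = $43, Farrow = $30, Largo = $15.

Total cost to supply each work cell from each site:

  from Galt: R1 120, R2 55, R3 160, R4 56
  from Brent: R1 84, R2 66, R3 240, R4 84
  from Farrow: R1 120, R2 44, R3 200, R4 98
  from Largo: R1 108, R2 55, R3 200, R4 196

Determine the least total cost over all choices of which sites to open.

For any fixed open set, each work cell goes to its cheapest open site; total = fixed + service.
{Galt}: R1→Galt 120, R2→Galt 55, R3→Galt 160, R4→Galt 56. Service 391; fixed 32; total 423.
{Galt, Largo}: service 379 + fixed 47 = 426
{Galt, Brent}: R1→Brent 84, R2→Galt 55, R3→Galt 160, R4→Galt 56. Service 355; fixed 75; total 430.
{Galt, Brent, Farrow, Largo}: service 344 + fixed 120 = 464
No other subset beats 423.

Minimum total cost: 423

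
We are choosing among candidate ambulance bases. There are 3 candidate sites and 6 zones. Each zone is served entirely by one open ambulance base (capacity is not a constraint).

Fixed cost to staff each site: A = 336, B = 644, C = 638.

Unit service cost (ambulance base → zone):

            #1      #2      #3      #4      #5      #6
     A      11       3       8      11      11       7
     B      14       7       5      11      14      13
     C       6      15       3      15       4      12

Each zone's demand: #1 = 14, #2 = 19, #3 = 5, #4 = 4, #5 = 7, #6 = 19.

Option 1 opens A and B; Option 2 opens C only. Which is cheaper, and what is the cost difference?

Option 2 is cheaper by 132.

Option 1: {A, B}: #1→A 11·14=154, #2→A 3·19=57, #3→B 5·5=25, #4→A 11·4=44, #5→A 11·7=77, #6→A 7·19=133. Service 490; fixed 980; total 1470.
Option 2: {C}: #1→C 6·14=84, #2→C 15·19=285, #3→C 3·5=15, #4→C 15·4=60, #5→C 4·7=28, #6→C 12·19=228. Service 700; fixed 638; total 1338.
Difference: |1470 − 1338| = 132.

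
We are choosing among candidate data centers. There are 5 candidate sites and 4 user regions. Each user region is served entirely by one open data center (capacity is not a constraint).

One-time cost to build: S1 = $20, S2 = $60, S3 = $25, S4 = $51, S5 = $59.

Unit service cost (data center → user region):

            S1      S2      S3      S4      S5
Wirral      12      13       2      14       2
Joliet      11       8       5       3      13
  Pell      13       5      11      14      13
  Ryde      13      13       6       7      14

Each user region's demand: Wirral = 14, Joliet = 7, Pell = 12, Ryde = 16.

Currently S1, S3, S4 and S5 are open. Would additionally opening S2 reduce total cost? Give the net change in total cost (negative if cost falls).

Yes — net change −12 (cost falls by 12).

Current service cost with {S1, S3, S4, S5}: 277.
Adding S2: each user region re-picks its cheapest; new service cost 205, saving 72.
Extra fixed cost: 60. Net change = 60 − 72 = -12.
(Totals: 432 → 420.)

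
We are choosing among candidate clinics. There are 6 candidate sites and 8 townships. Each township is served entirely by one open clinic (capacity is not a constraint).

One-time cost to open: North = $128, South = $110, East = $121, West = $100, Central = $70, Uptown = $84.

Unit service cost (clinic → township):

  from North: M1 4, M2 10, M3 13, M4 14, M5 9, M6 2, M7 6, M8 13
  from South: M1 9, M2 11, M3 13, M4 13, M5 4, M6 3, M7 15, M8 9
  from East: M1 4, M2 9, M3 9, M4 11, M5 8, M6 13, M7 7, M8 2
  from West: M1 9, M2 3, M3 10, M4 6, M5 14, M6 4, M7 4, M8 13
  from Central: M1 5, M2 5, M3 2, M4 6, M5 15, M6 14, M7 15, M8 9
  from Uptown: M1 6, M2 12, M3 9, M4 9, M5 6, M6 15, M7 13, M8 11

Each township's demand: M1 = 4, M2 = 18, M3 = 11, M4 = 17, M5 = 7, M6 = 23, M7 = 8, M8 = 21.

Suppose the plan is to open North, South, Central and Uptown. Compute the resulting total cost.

Each township is assigned to its cheapest site among the open ones.
{North, South, Central, Uptown}: M1→North 4·4=16, M2→Central 5·18=90, M3→Central 2·11=22, M4→Central 6·17=102, M5→South 4·7=28, M6→North 2·23=46, M7→North 6·8=48, M8→South 9·21=189. Service 541; fixed 392; total 933.

Total cost: 933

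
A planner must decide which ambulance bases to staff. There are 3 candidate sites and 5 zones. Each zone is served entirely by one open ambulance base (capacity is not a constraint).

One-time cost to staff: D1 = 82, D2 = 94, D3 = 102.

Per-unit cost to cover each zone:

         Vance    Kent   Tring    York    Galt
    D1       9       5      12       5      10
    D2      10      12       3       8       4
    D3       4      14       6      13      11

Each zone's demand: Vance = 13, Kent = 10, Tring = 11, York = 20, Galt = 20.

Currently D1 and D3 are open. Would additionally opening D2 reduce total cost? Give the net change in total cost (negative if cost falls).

Current service cost with {D1, D3}: 468.
Adding D2: each zone re-picks its cheapest; new service cost 315, saving 153.
Extra fixed cost: 94. Net change = 94 − 153 = -59.
(Totals: 652 → 593.)

Yes — net change −59 (cost falls by 59).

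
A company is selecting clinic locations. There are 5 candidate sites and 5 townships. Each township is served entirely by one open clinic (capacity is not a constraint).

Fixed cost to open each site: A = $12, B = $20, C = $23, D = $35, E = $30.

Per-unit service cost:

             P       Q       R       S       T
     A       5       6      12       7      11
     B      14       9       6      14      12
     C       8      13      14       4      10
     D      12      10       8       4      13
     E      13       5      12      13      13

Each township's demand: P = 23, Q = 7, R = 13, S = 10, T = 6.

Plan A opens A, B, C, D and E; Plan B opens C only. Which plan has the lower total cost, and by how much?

Plan A is cheaper by 132.

Plan A: {A, B, C, D, E}: P→A 5·23=115, Q→E 5·7=35, R→B 6·13=78, S→C 4·10=40, T→C 10·6=60. Service 328; fixed 120; total 448.
Plan B: {C}: P→C 8·23=184, Q→C 13·7=91, R→C 14·13=182, S→C 4·10=40, T→C 10·6=60. Service 557; fixed 23; total 580.
Difference: |448 − 580| = 132.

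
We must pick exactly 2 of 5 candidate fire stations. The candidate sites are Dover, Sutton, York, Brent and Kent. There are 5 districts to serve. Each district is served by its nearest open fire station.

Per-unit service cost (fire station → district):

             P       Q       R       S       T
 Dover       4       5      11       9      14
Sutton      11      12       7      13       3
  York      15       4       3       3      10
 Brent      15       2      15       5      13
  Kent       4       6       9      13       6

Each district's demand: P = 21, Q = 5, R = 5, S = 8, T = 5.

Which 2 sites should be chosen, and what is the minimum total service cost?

With exactly 2 open, each district uses its cheapest among the chosen.
{York, Kent}: P→Kent 4·21=84, Q→York 4·5=20, R→York 3·5=15, S→York 3·8=24, T→Kent 6·5=30. Service cost 173.
{Dover, York}: service cost 193
{Brent, Kent}: service cost 209
Among all 10 size-2 choices, {York, Kent} is lowest.

Choose York and Kent; total service cost 173.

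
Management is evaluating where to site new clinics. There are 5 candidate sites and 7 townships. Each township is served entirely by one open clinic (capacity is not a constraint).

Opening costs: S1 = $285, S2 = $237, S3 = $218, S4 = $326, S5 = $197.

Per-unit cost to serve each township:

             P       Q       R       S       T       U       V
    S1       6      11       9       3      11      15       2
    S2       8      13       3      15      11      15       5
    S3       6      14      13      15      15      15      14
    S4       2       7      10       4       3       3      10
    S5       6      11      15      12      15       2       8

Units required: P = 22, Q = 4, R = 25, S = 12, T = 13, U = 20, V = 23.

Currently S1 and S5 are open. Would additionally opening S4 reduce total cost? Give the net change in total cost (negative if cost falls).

No — net change +118 (cost rises by 118).

Current service cost with {S1, S5}: 666.
Adding S4: each township re-picks its cheapest; new service cost 458, saving 208.
Extra fixed cost: 326. Net change = 326 − 208 = 118.
(Totals: 1148 → 1266.)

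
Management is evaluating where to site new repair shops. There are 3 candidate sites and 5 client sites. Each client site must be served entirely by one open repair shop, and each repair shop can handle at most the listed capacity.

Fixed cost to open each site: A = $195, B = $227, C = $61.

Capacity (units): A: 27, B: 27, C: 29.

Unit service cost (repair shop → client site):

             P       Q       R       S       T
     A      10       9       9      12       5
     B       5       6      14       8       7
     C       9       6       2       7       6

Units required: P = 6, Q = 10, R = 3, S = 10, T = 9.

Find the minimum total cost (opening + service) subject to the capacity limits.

Open {A, C}: P→C 9·6=54, Q→C 6·10=60, R→C 2·3=6, S→C 7·10=70, T→A 5·9=45.
Loads: A carries 9/27, C carries 29/29. Service 235; fixed 256; total 491.
Next best feasible plan costs 497.

Minimum total cost: 491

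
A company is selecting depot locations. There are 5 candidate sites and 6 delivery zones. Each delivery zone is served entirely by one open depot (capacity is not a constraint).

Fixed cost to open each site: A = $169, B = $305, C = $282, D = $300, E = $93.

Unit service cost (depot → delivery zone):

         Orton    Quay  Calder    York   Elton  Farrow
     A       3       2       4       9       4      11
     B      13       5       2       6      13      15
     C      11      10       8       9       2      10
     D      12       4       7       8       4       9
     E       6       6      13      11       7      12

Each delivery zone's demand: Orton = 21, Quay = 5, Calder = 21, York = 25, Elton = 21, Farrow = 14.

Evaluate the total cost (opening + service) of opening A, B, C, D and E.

Each delivery zone is assigned to its cheapest site among the open ones.
{A, B, C, D, E}: Orton→A 3·21=63, Quay→A 2·5=10, Calder→B 2·21=42, York→B 6·25=150, Elton→C 2·21=42, Farrow→D 9·14=126. Service 433; fixed 1149; total 1582.

Total cost: 1582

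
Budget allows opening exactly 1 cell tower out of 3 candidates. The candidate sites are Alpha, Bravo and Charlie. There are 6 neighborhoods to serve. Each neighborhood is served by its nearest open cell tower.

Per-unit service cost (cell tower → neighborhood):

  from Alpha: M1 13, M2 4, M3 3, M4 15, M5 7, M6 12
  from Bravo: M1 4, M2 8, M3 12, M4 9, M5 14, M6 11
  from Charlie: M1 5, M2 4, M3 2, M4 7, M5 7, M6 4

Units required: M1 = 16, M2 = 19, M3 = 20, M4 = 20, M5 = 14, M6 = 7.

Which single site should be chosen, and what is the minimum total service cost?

Choose Charlie only; total service cost 462.

With exactly 1 open, each neighborhood uses its cheapest among the chosen.
{Charlie}: M1→Charlie 5·16=80, M2→Charlie 4·19=76, M3→Charlie 2·20=40, M4→Charlie 7·20=140, M5→Charlie 7·14=98, M6→Charlie 4·7=28. Service cost 462.
{Alpha}: service cost 826
{Bravo}: service cost 909
Among all 3 size-1 choices, {Charlie} is lowest.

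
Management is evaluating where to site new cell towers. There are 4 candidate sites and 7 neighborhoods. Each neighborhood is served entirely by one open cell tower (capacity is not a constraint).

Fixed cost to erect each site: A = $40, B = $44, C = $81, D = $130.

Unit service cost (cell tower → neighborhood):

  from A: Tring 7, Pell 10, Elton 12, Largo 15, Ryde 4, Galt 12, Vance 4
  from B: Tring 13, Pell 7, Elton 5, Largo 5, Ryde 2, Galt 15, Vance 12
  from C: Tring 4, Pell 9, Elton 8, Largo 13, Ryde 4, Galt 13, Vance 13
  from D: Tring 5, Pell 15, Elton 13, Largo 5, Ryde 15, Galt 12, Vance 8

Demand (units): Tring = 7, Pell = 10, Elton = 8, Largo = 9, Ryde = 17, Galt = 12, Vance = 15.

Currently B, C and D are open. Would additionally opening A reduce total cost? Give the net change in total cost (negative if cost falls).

Current service cost with {B, C, D}: 481.
Adding A: each neighborhood re-picks its cheapest; new service cost 421, saving 60.
Extra fixed cost: 40. Net change = 40 − 60 = -20.
(Totals: 736 → 716.)

Yes — net change −20 (cost falls by 20).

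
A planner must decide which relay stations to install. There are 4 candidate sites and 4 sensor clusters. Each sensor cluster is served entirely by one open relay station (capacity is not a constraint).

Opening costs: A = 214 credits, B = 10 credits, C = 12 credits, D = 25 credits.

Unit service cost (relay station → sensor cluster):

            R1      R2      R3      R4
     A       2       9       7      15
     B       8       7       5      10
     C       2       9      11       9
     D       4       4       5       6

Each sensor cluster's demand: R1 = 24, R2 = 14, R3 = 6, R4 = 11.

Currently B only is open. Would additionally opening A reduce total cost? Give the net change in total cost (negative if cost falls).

Current service cost with {B}: 430.
Adding A: each sensor cluster re-picks its cheapest; new service cost 286, saving 144.
Extra fixed cost: 214. Net change = 214 − 144 = 70.
(Totals: 440 → 510.)

No — net change +70 (cost rises by 70).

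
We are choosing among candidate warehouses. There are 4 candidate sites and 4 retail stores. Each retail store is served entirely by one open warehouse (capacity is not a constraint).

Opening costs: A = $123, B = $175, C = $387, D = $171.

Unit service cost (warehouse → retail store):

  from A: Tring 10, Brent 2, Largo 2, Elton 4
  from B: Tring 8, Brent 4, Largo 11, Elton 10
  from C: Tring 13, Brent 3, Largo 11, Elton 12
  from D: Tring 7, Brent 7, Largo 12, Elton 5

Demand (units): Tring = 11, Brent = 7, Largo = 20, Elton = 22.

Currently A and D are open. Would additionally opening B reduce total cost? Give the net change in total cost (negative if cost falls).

No — net change +175 (cost rises by 175).

Current service cost with {A, D}: 219.
Adding B: each retail store re-picks its cheapest; new service cost 219, saving 0.
Extra fixed cost: 175. Net change = 175 − 0 = 175.
(Totals: 513 → 688.)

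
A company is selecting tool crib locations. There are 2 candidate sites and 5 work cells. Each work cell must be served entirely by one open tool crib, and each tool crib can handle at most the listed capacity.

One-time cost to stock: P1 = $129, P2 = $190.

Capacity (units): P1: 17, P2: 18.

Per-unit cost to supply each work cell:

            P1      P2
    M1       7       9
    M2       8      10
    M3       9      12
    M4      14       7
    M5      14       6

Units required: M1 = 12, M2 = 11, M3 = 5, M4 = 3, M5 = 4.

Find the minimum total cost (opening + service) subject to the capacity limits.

Minimum total cost: 603

Open {P1, P2}: M1→P1 7·12=84, M2→P2 10·11=110, M3→P1 9·5=45, M4→P2 7·3=21, M5→P2 6·4=24.
Loads: P1 carries 17/17, P2 carries 18/18. Service 284; fixed 319; total 603.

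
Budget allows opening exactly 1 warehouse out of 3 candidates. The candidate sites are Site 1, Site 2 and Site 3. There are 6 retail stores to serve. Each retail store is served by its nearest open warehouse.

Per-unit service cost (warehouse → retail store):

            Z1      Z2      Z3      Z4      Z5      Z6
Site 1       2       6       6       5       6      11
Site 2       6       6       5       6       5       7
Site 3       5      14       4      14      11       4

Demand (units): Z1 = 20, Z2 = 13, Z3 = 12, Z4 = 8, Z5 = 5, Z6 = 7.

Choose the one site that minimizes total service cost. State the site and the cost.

With exactly 1 open, each retail store uses its cheapest among the chosen.
{Site 1}: Z1→Site 1 2·20=40, Z2→Site 1 6·13=78, Z3→Site 1 6·12=72, Z4→Site 1 5·8=40, Z5→Site 1 6·5=30, Z6→Site 1 11·7=77. Service cost 337.
{Site 2}: service cost 380
{Site 3}: service cost 525
Among all 3 size-1 choices, {Site 1} is lowest.

Choose Site 1 only; total service cost 337.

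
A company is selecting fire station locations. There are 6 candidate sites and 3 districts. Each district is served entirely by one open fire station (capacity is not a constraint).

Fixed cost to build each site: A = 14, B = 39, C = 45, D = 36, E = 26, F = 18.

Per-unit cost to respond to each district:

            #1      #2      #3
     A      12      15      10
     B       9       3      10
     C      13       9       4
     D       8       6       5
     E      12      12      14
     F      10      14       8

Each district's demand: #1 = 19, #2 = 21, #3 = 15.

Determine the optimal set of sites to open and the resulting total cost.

For any fixed open set, each district goes to its cheapest open site; total = fixed + service.
{B, D}: #1→D 8·19=152, #2→B 3·21=63, #3→D 5·15=75. Service 290; fixed 75; total 365.
{B, C}: service 294 + fixed 84 = 378
{A, B, D}: #1→D 8·19=152, #2→B 3·21=63, #3→D 5·15=75. Service 290; fixed 89; total 379.
{A, B, C, D, E, F}: service 275 + fixed 178 = 453
No other subset beats 365.

Open B and D; minimum total cost 365.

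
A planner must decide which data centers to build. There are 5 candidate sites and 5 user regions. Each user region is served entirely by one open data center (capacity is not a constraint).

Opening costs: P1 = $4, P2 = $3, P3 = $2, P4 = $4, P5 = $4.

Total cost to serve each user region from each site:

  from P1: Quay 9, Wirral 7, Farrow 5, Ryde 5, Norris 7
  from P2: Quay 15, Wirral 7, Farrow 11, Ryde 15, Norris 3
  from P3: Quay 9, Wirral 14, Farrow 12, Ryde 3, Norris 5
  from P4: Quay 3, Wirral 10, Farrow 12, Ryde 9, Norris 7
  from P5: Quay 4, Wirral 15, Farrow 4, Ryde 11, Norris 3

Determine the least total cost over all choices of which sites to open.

For any fixed open set, each user region goes to its cheapest open site; total = fixed + service.
{P2, P3, P5}: Quay→P5 4, Wirral→P2 7, Farrow→P5 4, Ryde→P3 3, Norris→P2 3. Service 21; fixed 9; total 30.
{P1, P3, P5}: service 21 + fixed 10 = 31
{P1, P5}: service 23 + fixed 8 = 31
{P1, P2, P3, P4, P5}: service 20 + fixed 17 = 37
No other subset beats 30.

Minimum total cost: 30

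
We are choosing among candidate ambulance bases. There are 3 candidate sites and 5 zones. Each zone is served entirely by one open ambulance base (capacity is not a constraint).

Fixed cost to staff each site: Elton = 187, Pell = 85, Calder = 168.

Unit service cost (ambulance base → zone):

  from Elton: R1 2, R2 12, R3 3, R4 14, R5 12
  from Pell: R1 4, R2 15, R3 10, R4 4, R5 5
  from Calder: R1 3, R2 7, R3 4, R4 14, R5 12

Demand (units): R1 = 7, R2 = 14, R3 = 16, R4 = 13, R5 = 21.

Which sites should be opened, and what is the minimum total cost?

Open Pell and Calder; minimum total cost 593.

For any fixed open set, each zone goes to its cheapest open site; total = fixed + service.
{Pell, Calder}: R1→Calder 3·7=21, R2→Calder 7·14=98, R3→Calder 4·16=64, R4→Pell 4·13=52, R5→Pell 5·21=105. Service 340; fixed 253; total 593.
{Pell}: R1→Pell 4·7=28, R2→Pell 15·14=210, R3→Pell 10·16=160, R4→Pell 4·13=52, R5→Pell 5·21=105. Service 555; fixed 85; total 640.
{Elton, Pell}: service 387 + fixed 272 = 659
{Elton, Pell, Calder}: R1→Elton 2·7=14, R2→Calder 7·14=98, R3→Elton 3·16=48, R4→Pell 4·13=52, R5→Pell 5·21=105. Service 317; fixed 440; total 757.
No other subset beats 593.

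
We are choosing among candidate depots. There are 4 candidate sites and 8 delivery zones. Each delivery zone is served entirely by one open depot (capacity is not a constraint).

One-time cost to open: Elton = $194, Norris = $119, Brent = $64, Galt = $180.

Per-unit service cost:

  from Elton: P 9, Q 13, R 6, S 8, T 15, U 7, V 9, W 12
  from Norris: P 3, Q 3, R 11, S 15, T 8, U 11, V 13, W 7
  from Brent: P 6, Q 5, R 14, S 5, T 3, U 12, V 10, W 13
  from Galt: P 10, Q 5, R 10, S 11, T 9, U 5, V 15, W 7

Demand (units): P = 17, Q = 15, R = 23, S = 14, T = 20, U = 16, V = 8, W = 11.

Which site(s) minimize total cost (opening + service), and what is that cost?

For any fixed open set, each delivery zone goes to its cheapest open site; total = fixed + service.
{Norris, Brent}: P→Norris 3·17=51, Q→Norris 3·15=45, R→Norris 11·23=253, S→Brent 5·14=70, T→Brent 3·20=60, U→Norris 11·16=176, V→Brent 10·8=80, W→Norris 7·11=77. Service 812; fixed 183; total 995.
{Elton, Norris, Brent}: service 625 + fixed 377 = 1002
{Brent, Galt}: service 774 + fixed 244 = 1018
{Elton, Norris, Brent, Galt}: service 593 + fixed 557 = 1150
(All 15 nonempty subsets were checked; Norris and Brent is lowest.)

Open Norris and Brent; minimum total cost 995.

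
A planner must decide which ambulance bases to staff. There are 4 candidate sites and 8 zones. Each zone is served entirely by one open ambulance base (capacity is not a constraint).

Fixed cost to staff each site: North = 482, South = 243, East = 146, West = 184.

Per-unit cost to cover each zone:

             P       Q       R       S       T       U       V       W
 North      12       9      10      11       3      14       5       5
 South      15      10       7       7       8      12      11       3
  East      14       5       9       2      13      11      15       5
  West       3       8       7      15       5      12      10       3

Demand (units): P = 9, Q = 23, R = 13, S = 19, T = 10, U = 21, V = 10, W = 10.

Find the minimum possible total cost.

Minimum total cost: 1012

For any fixed open set, each zone goes to its cheapest open site; total = fixed + service.
{East, West}: P→West 3·9=27, Q→East 5·23=115, R→West 7·13=91, S→East 2·19=38, T→West 5·10=50, U→East 11·21=231, V→West 10·10=100, W→West 3·10=30. Service 682; fixed 330; total 1012.
{East}: service 957 + fixed 146 = 1103
{West}: service 1019 + fixed 184 = 1203
{North, South, East, West}: P→West 3·9=27, Q→East 5·23=115, R→South 7·13=91, S→East 2·19=38, T→North 3·10=30, U→East 11·21=231, V→North 5·10=50, W→South 3·10=30. Service 612; fixed 1055; total 1667.
No other subset beats 1012.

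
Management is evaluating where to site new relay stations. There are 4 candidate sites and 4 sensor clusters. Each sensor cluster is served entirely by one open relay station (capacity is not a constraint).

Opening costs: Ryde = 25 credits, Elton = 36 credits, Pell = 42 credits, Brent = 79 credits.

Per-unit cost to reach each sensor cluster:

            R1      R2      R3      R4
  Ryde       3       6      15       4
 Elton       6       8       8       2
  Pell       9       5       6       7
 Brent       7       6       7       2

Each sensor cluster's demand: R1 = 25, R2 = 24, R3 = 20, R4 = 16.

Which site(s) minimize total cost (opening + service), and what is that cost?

Open Ryde and Pell; minimum total cost 446.

For any fixed open set, each sensor cluster goes to its cheapest open site; total = fixed + service.
{Ryde, Pell}: R1→Ryde 3·25=75, R2→Pell 5·24=120, R3→Pell 6·20=120, R4→Ryde 4·16=64. Service 379; fixed 67; total 446.
{Ryde, Elton, Pell}: service 347 + fixed 103 = 450
{Ryde, Elton}: service 411 + fixed 61 = 472
{Ryde, Elton, Pell, Brent}: R1→Ryde 3·25=75, R2→Pell 5·24=120, R3→Pell 6·20=120, R4→Elton 2·16=32. Service 347; fixed 182; total 529.
(All 15 nonempty subsets were checked; Ryde and Pell is lowest.)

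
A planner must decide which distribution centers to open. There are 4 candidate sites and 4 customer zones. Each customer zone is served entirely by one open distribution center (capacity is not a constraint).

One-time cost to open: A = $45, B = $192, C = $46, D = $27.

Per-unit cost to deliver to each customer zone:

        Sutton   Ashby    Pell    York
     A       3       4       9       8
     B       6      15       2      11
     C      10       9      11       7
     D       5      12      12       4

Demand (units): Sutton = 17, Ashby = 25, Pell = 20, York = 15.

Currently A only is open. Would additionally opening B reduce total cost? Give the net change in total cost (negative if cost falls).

Current service cost with {A}: 451.
Adding B: each customer zone re-picks its cheapest; new service cost 311, saving 140.
Extra fixed cost: 192. Net change = 192 − 140 = 52.
(Totals: 496 → 548.)

No — net change +52 (cost rises by 52).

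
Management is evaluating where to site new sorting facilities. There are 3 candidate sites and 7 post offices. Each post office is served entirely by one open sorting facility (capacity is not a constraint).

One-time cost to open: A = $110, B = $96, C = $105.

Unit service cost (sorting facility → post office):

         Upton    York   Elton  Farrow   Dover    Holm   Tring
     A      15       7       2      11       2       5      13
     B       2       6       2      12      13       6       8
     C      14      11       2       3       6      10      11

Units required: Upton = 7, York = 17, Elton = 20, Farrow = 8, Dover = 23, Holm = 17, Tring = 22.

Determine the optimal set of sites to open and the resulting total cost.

Open A and B; minimum total cost 757.

For any fixed open set, each post office goes to its cheapest open site; total = fixed + service.
{A, B}: Upton→B 2·7=14, York→B 6·17=102, Elton→A 2·20=40, Farrow→A 11·8=88, Dover→A 2·23=46, Holm→A 5·17=85, Tring→B 8·22=176. Service 551; fixed 206; total 757.
{B, C}: Upton→B 2·7=14, York→B 6·17=102, Elton→B 2·20=40, Farrow→C 3·8=24, Dover→C 6·23=138, Holm→B 6·17=102, Tring→B 8·22=176. Service 596; fixed 201; total 797.
{A, B, C}: service 487 + fixed 311 = 798
{B}: service 829 + fixed 96 = 925
No other subset beats 757.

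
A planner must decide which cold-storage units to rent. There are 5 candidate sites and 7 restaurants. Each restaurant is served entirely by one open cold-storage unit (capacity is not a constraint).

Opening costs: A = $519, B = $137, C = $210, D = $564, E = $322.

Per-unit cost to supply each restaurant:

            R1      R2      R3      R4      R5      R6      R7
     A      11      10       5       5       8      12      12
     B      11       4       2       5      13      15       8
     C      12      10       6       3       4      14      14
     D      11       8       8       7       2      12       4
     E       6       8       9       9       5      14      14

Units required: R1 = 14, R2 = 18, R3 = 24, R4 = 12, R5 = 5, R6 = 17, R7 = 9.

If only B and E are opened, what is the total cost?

Total cost: 1058

Each restaurant is assigned to its cheapest site among the open ones.
{B, E}: R1→E 6·14=84, R2→B 4·18=72, R3→B 2·24=48, R4→B 5·12=60, R5→E 5·5=25, R6→E 14·17=238, R7→B 8·9=72. Service 599; fixed 459; total 1058.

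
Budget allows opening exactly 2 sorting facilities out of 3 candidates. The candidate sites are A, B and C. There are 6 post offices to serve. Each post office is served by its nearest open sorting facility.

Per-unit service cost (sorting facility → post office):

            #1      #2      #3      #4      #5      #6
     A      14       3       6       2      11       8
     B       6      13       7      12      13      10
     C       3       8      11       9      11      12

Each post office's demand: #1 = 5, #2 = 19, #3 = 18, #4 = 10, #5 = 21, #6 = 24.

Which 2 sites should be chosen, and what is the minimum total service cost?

Choose A and C; total service cost 623.

With exactly 2 open, each post office uses its cheapest among the chosen.
{A, C}: #1→C 3·5=15, #2→A 3·19=57, #3→A 6·18=108, #4→A 2·10=20, #5→A 11·21=231, #6→A 8·24=192. Service cost 623.
{A, B}: service cost 638
{B, C}: service cost 854
Among all 3 size-2 choices, {A, C} is lowest.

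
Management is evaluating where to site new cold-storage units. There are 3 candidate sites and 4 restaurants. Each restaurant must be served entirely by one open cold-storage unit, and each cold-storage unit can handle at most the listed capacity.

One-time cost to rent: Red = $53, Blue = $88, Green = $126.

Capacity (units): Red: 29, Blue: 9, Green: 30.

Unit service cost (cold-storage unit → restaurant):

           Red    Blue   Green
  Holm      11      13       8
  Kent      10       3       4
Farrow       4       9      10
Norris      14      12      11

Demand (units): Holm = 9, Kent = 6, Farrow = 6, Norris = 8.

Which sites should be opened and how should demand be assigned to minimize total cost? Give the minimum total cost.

Minimum total cost: 348

Open {Red}: Holm→Red 11·9=99, Kent→Red 10·6=60, Farrow→Red 4·6=24, Norris→Red 14·8=112.
Loads: Red carries 29/29. Service 295; fixed 53; total 348.
Next best feasible plan costs 370.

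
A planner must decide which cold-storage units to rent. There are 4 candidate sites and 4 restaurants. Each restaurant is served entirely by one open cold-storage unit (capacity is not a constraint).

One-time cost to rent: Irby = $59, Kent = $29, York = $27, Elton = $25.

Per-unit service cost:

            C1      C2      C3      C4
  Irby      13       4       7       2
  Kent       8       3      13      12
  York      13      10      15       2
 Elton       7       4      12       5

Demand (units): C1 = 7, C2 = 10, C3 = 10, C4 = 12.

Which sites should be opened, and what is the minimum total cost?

Open Irby and Elton; minimum total cost 267.

For any fixed open set, each restaurant goes to its cheapest open site; total = fixed + service.
{Irby, Elton}: C1→Elton 7·7=49, C2→Irby 4·10=40, C3→Irby 7·10=70, C4→Irby 2·12=24. Service 183; fixed 84; total 267.
{Irby, Kent}: C1→Kent 8·7=56, C2→Kent 3·10=30, C3→Irby 7·10=70, C4→Irby 2·12=24. Service 180; fixed 88; total 268.
{Irby}: C1→Irby 13·7=91, C2→Irby 4·10=40, C3→Irby 7·10=70, C4→Irby 2·12=24. Service 225; fixed 59; total 284.
{Irby, Kent, York, Elton}: C1→Elton 7·7=49, C2→Kent 3·10=30, C3→Irby 7·10=70, C4→Irby 2·12=24. Service 173; fixed 140; total 313.
(All 15 nonempty subsets were checked; Irby and Elton is lowest.)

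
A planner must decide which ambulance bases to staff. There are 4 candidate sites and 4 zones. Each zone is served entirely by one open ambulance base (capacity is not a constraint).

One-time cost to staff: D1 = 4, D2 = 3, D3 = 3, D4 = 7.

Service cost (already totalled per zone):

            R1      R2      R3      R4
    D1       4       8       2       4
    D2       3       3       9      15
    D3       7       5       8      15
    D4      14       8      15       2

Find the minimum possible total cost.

Minimum total cost: 19

For any fixed open set, each zone goes to its cheapest open site; total = fixed + service.
{D1, D2}: R1→D2 3, R2→D2 3, R3→D1 2, R4→D1 4. Service 12; fixed 7; total 19.
{D1}: R1→D1 4, R2→D1 8, R3→D1 2, R4→D1 4. Service 18; fixed 4; total 22.
{D1, D2, D3}: service 12 + fixed 10 = 22
{D1, D2, D3, D4}: service 10 + fixed 17 = 27
No other subset beats 19.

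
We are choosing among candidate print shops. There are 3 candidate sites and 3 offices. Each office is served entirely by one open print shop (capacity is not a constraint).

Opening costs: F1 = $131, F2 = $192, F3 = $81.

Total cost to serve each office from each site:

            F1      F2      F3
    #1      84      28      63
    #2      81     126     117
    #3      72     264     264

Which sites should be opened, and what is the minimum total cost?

Open F1 only; minimum total cost 368.

For any fixed open set, each office goes to its cheapest open site; total = fixed + service.
{F1}: #1→F1 84, #2→F1 81, #3→F1 72. Service 237; fixed 131; total 368.
{F1, F3}: #1→F3 63, #2→F1 81, #3→F1 72. Service 216; fixed 212; total 428.
{F1, F2}: service 181 + fixed 323 = 504
{F1, F2, F3}: #1→F2 28, #2→F1 81, #3→F1 72. Service 181; fixed 404; total 585.
No other subset beats 368.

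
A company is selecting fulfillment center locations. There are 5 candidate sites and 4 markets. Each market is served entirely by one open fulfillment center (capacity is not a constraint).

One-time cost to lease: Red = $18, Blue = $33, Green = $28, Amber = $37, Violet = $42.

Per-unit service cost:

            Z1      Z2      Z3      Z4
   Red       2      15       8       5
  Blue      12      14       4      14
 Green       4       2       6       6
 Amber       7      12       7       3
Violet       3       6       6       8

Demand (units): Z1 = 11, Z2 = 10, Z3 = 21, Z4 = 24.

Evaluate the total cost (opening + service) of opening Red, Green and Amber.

Each market is assigned to its cheapest site among the open ones.
{Red, Green, Amber}: Z1→Red 2·11=22, Z2→Green 2·10=20, Z3→Green 6·21=126, Z4→Amber 3·24=72. Service 240; fixed 83; total 323.

Total cost: 323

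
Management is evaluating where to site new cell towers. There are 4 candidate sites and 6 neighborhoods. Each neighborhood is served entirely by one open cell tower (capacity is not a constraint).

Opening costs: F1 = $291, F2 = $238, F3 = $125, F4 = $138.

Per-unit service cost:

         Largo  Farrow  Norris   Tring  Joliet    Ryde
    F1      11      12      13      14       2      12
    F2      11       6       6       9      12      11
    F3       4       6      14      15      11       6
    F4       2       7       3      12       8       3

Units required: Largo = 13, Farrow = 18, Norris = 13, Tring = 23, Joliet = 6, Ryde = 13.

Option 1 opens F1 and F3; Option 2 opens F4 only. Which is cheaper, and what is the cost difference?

Option 2 is cheaper by 465.

Option 1: {F1, F3}: Largo→F3 4·13=52, Farrow→F3 6·18=108, Norris→F1 13·13=169, Tring→F1 14·23=322, Joliet→F1 2·6=12, Ryde→F3 6·13=78. Service 741; fixed 416; total 1157.
Option 2: {F4}: Largo→F4 2·13=26, Farrow→F4 7·18=126, Norris→F4 3·13=39, Tring→F4 12·23=276, Joliet→F4 8·6=48, Ryde→F4 3·13=39. Service 554; fixed 138; total 692.
Difference: |1157 − 692| = 465.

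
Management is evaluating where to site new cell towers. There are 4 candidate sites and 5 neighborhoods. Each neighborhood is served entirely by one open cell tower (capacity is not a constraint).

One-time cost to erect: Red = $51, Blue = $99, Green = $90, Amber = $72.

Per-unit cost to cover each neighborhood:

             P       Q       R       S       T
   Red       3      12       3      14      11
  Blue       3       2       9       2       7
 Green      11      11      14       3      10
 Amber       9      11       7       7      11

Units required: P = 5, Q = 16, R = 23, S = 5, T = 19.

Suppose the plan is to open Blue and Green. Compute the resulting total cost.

Each neighborhood is assigned to its cheapest site among the open ones.
{Blue, Green}: P→Blue 3·5=15, Q→Blue 2·16=32, R→Blue 9·23=207, S→Blue 2·5=10, T→Blue 7·19=133. Service 397; fixed 189; total 586.

Total cost: 586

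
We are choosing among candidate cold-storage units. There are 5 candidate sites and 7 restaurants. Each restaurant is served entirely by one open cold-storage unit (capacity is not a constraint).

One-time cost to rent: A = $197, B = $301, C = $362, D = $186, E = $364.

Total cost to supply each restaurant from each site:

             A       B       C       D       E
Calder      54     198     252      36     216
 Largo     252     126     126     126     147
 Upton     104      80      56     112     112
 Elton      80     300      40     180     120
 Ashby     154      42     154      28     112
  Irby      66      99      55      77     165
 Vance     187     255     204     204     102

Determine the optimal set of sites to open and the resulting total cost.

Open D only; minimum total cost 949.

For any fixed open set, each restaurant goes to its cheapest open site; total = fixed + service.
{D}: Calder→D 36, Largo→D 126, Upton→D 112, Elton→D 180, Ashby→D 28, Irby→D 77, Vance→D 204. Service 763; fixed 186; total 949.
{A, D}: Calder→D 36, Largo→D 126, Upton→A 104, Elton→A 80, Ashby→D 28, Irby→A 66, Vance→A 187. Service 627; fixed 383; total 1010.
{C, D}: service 545 + fixed 548 = 1093
{A, B, C, D, E}: service 443 + fixed 1410 = 1853
No other subset beats 949.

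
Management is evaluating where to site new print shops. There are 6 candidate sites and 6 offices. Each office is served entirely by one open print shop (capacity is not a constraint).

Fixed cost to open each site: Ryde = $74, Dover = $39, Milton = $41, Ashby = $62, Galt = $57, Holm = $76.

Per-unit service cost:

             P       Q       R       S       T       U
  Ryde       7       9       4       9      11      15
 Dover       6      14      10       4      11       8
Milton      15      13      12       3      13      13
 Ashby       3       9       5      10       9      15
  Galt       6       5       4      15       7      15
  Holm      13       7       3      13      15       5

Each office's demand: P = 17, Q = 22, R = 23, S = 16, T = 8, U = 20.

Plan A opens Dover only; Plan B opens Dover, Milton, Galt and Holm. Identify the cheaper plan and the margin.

Plan B is cheaper by 293.

Plan A: {Dover}: P→Dover 6·17=102, Q→Dover 14·22=308, R→Dover 10·23=230, S→Dover 4·16=64, T→Dover 11·8=88, U→Dover 8·20=160. Service 952; fixed 39; total 991.
Plan B: {Dover, Milton, Galt, Holm}: P→Dover 6·17=102, Q→Galt 5·22=110, R→Holm 3·23=69, S→Milton 3·16=48, T→Galt 7·8=56, U→Holm 5·20=100. Service 485; fixed 213; total 698.
Difference: |991 − 698| = 293.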